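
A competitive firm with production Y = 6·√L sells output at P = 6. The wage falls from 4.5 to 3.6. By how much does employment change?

ΔL = 9

From P·MP_L = w with MP_L = 3·L^(-1/2), the labor demand is L(w) = (18/w)^(2).
At w = 4.5: L = 16. At w = 3.6: L = 25.
ΔL = 25 − 16 = 9.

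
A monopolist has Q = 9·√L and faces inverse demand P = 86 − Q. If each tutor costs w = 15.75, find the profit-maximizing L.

Marginal revenue from the inverse demand is MR = 86 − 2Q.
The marginal product is MP_L = 4.5·L^(-1/2).
A monopolist hires until marginal revenue product equals the wage: MR·MP_L = w.
At L, Q = 9·√L. Substituting and solving: (86 − 18·√L)·4.5·L^(-1/2) = 15.75 gives L = 16.

L* = 16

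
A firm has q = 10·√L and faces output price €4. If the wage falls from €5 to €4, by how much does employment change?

From P·MP_L = w with MP_L = 5·L^(-1/2), the labor demand is L(w) = (20/w)^(2).
At w = 5: L = 16. At w = 4: L = 25.
ΔL = 25 − 16 = 9.

ΔL = 9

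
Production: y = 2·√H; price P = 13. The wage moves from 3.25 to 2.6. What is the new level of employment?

From P·MP_H = w with MP_H = H^(-1/2), the labor demand is H(w) = (13/w)^(2).
At w = 3.25: H = 16. At w = 2.6: H = 25.

H* = 25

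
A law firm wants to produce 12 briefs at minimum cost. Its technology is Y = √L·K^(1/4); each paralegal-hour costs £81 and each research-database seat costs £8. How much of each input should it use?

L* = 16, K* = 81

Cost minimization requires the marginal rate of technical substitution to equal the input-price ratio: MP_L/MP_K = w/r.
Here MP_L/MP_K = (1/2)·(K/L)/(1/4) = 2·(K/L). Setting this equal to 81/8 = 10.125 gives K = 5.0625L.
Substituting into Y = 12: L^(1/2)·(5.0625L)^(1/4) = 12.
Solving, L = 16 and K = 81.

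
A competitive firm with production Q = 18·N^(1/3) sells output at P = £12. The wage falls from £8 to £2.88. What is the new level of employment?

From P·MP_N = w with MP_N = 6·N^(-2/3), the labor demand is N(w) = (72/w)^(3/2).
At w = 8: N = 27. At w = 2.88: N = 125.

N* = 125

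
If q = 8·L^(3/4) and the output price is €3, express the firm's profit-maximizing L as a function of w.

MP_L = (3/4)·8·L^(-1/4) = 6·L^(-1/4).
Setting P·MP_L = w: 18·L^(-1/4) = w.
Solving for L: L^(-1/4) = w/18, so L = (18/w)^(4).

L(w) = 104976/w^(4)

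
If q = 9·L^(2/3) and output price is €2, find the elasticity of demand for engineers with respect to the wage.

ε = -3

MP_L = (2/3)·9·L^(-1/3), so P·MP_L = w gives 12·L^(-1/3) = w.
Solving, L(w) = (12/w)^(3). This is a constant-elasticity form: L ∝ w^(−3), so ε = −3.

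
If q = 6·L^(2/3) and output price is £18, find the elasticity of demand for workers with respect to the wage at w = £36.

ε = -3

MP_L = (2/3)·6·L^(-1/3), so P·MP_L = w gives 72·L^(-1/3) = w.
Solving, L(w) = (72/w)^(3). This is a constant-elasticity form: L ∝ w^(−3), so ε = −3.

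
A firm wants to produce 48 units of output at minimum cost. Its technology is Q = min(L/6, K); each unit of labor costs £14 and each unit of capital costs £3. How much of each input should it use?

L* = 288, K* = 48

With a fixed-proportions technology, the cost-minimizing bundle uses no slack in either input: L/6 = K = Q.
So L = 6·48 = 288 and K = 48.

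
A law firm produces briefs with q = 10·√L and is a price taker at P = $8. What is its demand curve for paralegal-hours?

L(w) = 1600/w²

MP_L = (1/2)·10·L^(-1/2) = 5·L^(-1/2).
Setting P·MP_L = w: 40·L^(-1/2) = w.
Solving for L: L^(-1/2) = w/40, so L = (40/w)^(2).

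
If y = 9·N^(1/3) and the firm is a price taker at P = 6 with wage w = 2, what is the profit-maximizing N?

MP_N = (1/3)·9·N^(-2/3) = 3·N^(-2/3).
Profit maximization for a price taker requires P·MP_N = w: 6·3·N^(-2/3) = 2.
So N^(-2/3) = 1/9, which gives N = 27.

N* = 27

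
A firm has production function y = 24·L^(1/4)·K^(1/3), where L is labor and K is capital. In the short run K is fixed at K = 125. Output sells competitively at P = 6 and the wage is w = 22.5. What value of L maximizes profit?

L* = 16

With K = 125, MP_L = (1/4)·24·L^(-3/4)·125^(1/3) = 30·L^(-3/4).
Profit maximization for a price taker requires P·MP_L = w: 6·30·L^(-3/4) = 22.5.
So L^(-3/4) = 0.125, which gives L = 16.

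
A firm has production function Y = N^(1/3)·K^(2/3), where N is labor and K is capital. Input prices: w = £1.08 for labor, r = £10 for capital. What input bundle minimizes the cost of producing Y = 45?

Cost minimization requires the marginal rate of technical substitution to equal the input-price ratio: MP_N/MP_K = w/r.
Here MP_N/MP_K = (1/3)·(K/N)/(2/3) = 0.5·(K/N). Setting this equal to 1.08/10 = 0.108 gives K = 0.216N.
Substituting into Y = 45: N^(1/3)·(0.216N)^(2/3) = 45.
Solving, N = 125 and K = 27.

N* = 125, K* = 27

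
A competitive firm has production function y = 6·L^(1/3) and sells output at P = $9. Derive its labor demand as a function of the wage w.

MP_L = (1/3)·6·L^(-2/3) = 2·L^(-2/3).
Setting P·MP_L = w: 18·L^(-2/3) = w.
Solving for L: L^(-2/3) = w/18, so L = (18/w)^(3/2).

L(w) = (18/w)^(3/2)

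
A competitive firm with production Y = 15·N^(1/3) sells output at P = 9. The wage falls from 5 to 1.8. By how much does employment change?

From P·MP_N = w with MP_N = 5·N^(-2/3), the labor demand is N(w) = (45/w)^(3/2).
At w = 5: N = 27. At w = 1.8: N = 125.
ΔN = 125 − 27 = 98.

ΔN = 98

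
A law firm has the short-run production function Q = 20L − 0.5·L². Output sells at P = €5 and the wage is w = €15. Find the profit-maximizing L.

The marginal product of L is MP_L = 20 − L.
A price-taking firm hires until the value of the marginal product equals the wage: P·MP_L = w, so 5·(20 − L) = 15.
Then 20 − L = 3, giving L = 17.

L* = 17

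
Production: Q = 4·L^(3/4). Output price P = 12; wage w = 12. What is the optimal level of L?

L* = 81

MP_L = (3/4)·4·L^(-1/4) = 3·L^(-1/4).
Profit maximization for a price taker requires P·MP_L = w: 12·3·L^(-1/4) = 12.
So L^(-1/4) = 1/3, which gives L = 81.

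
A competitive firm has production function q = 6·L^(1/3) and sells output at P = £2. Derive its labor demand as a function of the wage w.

L(w) = (4/w)^(3/2)

MP_L = (1/3)·6·L^(-2/3) = 2·L^(-2/3).
Setting P·MP_L = w: 4·L^(-2/3) = w.
Solving for L: L^(-2/3) = w/4, so L = (4/w)^(3/2).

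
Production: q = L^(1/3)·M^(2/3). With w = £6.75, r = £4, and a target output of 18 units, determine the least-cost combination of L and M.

Cost minimization requires the marginal rate of technical substitution to equal the input-price ratio: MP_L/MP_M = w/r.
Here MP_L/MP_M = (1/3)·(M/L)/(2/3) = 0.5·(M/L). Setting this equal to 6.75/4 = 1.6875 gives M = 3.375L.
Substituting into q = 18: L^(1/3)·(3.375L)^(2/3) = 18.
Solving, L = 8 and M = 27.

L* = 8, M* = 27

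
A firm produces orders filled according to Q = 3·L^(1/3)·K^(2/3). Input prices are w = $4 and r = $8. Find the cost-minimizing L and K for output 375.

Cost minimization requires the marginal rate of technical substitution to equal the input-price ratio: MP_L/MP_K = w/r.
Here MP_L/MP_K = (1/3)·(K/L)/(2/3) = 0.5·(K/L). Setting this equal to 4/8 = 0.5 gives K = L.
Substituting into Q = 375: 3·L^(1/3)·(L)^(2/3) = 375.
Solving, L = 125 and K = 125.

L* = 125, K* = 125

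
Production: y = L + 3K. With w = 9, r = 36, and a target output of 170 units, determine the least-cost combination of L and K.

L* = 170, K* = 0

The inputs are perfect substitutes, so the firm uses whichever has the lower cost per unit of output.
Cost per unit of output via L is 9; via K it is 12. L is cheaper.
Producing y = 170 with L alone: L = 170, K = 0.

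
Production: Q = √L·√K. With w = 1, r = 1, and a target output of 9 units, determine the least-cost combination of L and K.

Cost minimization requires the marginal rate of technical substitution to equal the input-price ratio: MP_L/MP_K = w/r.
Here MP_L/MP_K = (1/2)·(K/L)/(1/2) = (K/L). Setting this equal to 1/1 = 1 gives K = L.
Substituting into Q = 9: L^(1/2)·(L)^(1/2) = 9.
Solving, L = 9 and K = 9.

L* = 9, K* = 9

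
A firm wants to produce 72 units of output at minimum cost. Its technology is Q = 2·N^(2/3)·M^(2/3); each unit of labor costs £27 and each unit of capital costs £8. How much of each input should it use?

Cost minimization requires the marginal rate of technical substitution to equal the input-price ratio: MP_N/MP_M = w/r.
Here MP_N/MP_M = (2/3)·(M/N)/(2/3) = (M/N). Setting this equal to 27/8 = 3.375 gives M = 3.375N.
Substituting into Q = 72: 2·N^(2/3)·(3.375N)^(2/3) = 72.
Solving, N = 8 and M = 27.

N* = 8, M* = 27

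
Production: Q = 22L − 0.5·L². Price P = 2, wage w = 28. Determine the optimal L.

The marginal product of L is MP_L = 22 − L.
A price-taking firm hires until the value of the marginal product equals the wage: P·MP_L = w, so 2·(22 − L) = 28.
Then 22 − L = 14, giving L = 8.

L* = 8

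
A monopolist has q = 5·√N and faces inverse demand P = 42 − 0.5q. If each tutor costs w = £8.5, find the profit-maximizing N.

N* = 25

Marginal revenue from the inverse demand is MR = 42 − q.
The marginal product is MP_N = 2.5·N^(-1/2).
A monopolist hires until marginal revenue product equals the wage: MR·MP_N = w.
At N, q = 5·√N. Substituting and solving: (42 − 5·√N)·2.5·N^(-1/2) = 8.5 gives N = 25.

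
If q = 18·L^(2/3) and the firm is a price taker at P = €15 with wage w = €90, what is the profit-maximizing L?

MP_L = (2/3)·18·L^(-1/3) = 12·L^(-1/3).
Profit maximization for a price taker requires P·MP_L = w: 15·12·L^(-1/3) = 90.
So L^(-1/3) = 0.5, which gives L = 8.

L* = 8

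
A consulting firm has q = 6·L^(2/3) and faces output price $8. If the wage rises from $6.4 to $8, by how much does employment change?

ΔL = -61

From P·MP_L = w with MP_L = 4·L^(-1/3), the labor demand is L(w) = (32/w)^(3).
At w = 6.4: L = 125. At w = 8: L = 64.
ΔL = 64 − 125 = -61.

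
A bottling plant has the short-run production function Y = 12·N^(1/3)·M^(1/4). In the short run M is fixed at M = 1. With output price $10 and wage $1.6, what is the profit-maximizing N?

With M = 1, MP_N = (1/3)·12·N^(-2/3)·1^(1/4) = 4·N^(-2/3).
Profit maximization for a price taker requires P·MP_N = w: 10·4·N^(-2/3) = 1.6.
So N^(-2/3) = 0.04, which gives N = 125.

N* = 125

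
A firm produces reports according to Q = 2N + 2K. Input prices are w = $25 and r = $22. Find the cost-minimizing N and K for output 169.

N* = 0, K* = 84.5

The inputs are perfect substitutes, so the firm uses whichever has the lower cost per unit of output.
Cost per unit of output via N is w/2 = 12.5; via K it is r/2 = 11. K is cheaper.
Producing Q = 169 with K alone: N = 0, K = 84.5.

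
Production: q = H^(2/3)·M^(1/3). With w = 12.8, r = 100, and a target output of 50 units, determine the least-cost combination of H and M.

H* = 125, M* = 8

Cost minimization requires the marginal rate of technical substitution to equal the input-price ratio: MP_H/MP_M = w/r.
Here MP_H/MP_M = (2/3)·(M/H)/(1/3) = 2·(M/H). Setting this equal to 12.8/100 = 0.128 gives M = 0.064H.
Substituting into q = 50: H^(2/3)·(0.064H)^(1/3) = 50.
Solving, H = 125 and M = 8.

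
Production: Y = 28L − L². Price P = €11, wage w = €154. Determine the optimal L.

L* = 7

The marginal product of L is MP_L = 28 − 2L.
A price-taking firm hires until the value of the marginal product equals the wage: P·MP_L = w, so 11·(28 − 2L) = 154.
Then 28 − 2L = 14, giving L = 7.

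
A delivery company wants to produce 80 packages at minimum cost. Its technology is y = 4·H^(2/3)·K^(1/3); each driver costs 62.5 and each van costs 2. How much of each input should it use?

Cost minimization requires the marginal rate of technical substitution to equal the input-price ratio: MP_H/MP_K = w/r.
Here MP_H/MP_K = (2/3)·(K/H)/(1/3) = 2·(K/H). Setting this equal to 62.5/2 = 31.25 gives K = 15.625H.
Substituting into y = 80: 4·H^(2/3)·(15.625H)^(1/3) = 80.
Solving, H = 8 and K = 125.

H* = 8, K* = 125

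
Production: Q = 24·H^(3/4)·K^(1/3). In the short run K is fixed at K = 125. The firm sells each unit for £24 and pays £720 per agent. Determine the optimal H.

With K = 125, MP_H = (3/4)·24·H^(-1/4)·125^(1/3) = 90·H^(-1/4).
Profit maximization for a price taker requires P·MP_H = w: 24·90·H^(-1/4) = 720.
So H^(-1/4) = 1/3, which gives H = 81.

H* = 81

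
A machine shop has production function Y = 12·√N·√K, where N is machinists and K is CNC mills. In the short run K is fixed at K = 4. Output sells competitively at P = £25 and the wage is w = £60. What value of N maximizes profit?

N* = 25

With K = 4, MP_N = (1/2)·12·N^(-1/2)·4^(1/2) = 12·N^(-1/2).
Profit maximization for a price taker requires P·MP_N = w: 25·12·N^(-1/2) = 60.
So N^(-1/2) = 0.2, which gives N = 25.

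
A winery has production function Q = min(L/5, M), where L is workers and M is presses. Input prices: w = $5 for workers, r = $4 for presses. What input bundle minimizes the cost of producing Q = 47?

L* = 235, M* = 47

With a fixed-proportions technology, the cost-minimizing bundle uses no slack in either input: L/5 = M = Q.
So L = 5·47 = 235 and M = 47.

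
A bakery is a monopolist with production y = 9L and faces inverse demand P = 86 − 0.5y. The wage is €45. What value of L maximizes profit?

L* = 9

Marginal revenue from the inverse demand is MR = 86 − y.
The marginal product is MP_L = 9.
A monopolist hires until marginal revenue product equals the wage: MR·MP_L = w.
(86 − 9L)·9 = 45, so L = 9.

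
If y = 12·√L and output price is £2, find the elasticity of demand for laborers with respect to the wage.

ε = -2

MP_L = (1/2)·12·L^(-1/2), so P·MP_L = w gives 12·L^(-1/2) = w.
Solving, L(w) = (12/w)^(2). This is a constant-elasticity form: L ∝ w^(−2), so ε = −2.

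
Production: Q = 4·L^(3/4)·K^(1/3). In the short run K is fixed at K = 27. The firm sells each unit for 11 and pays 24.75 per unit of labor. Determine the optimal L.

L* = 256

With K = 27, MP_L = (3/4)·4·L^(-1/4)·27^(1/3) = 9·L^(-1/4).
Profit maximization for a price taker requires P·MP_L = w: 11·9·L^(-1/4) = 24.75.
So L^(-1/4) = 0.25, which gives L = 256.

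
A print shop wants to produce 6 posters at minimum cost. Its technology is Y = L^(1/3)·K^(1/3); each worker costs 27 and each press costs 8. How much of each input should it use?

Cost minimization requires the marginal rate of technical substitution to equal the input-price ratio: MP_L/MP_K = w/r.
Here MP_L/MP_K = (1/3)·(K/L)/(1/3) = (K/L). Setting this equal to 27/8 = 3.375 gives K = 3.375L.
Substituting into Y = 6: L^(1/3)·(3.375L)^(1/3) = 6.
Solving, L = 8 and K = 27.

L* = 8, K* = 27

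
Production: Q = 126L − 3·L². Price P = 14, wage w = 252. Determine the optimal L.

The marginal product of L is MP_L = 126 − 6L.
A price-taking firm hires until the value of the marginal product equals the wage: P·MP_L = w, so 14·(126 − 6L) = 252.
Then 126 − 6L = 18, giving L = 18.

L* = 18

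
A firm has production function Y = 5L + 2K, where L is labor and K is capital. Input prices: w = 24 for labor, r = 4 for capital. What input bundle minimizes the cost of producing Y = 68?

The inputs are perfect substitutes, so the firm uses whichever has the lower cost per unit of output.
Cost per unit of output via L is w/5 = 4.8; via K it is r/2 = 2. K is cheaper.
Producing Y = 68 with K alone: L = 0, K = 34.

L* = 0, K* = 34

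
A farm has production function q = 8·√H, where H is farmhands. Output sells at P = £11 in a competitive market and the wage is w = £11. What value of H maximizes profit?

H* = 16

MP_H = (1/2)·8·H^(-1/2) = 4·H^(-1/2).
Profit maximization for a price taker requires P·MP_H = w: 11·4·H^(-1/2) = 11.
So H^(-1/2) = 0.25, which gives H = 16.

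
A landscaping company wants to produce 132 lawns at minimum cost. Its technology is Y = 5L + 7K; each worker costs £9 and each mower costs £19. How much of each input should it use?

The inputs are perfect substitutes, so the firm uses whichever has the lower cost per unit of output.
Cost per unit of output via L is w/5 = 1.8; via K it is r/7 = 19/7. L is cheaper.
Producing Y = 132 with L alone: L = 26.4, K = 0.

L* = 26.4, K* = 0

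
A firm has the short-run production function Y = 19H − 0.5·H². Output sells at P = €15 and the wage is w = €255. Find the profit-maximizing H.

The marginal product of H is MP_H = 19 − H.
A price-taking firm hires until the value of the marginal product equals the wage: P·MP_H = w, so 15·(19 − H) = 255.
Then 19 − H = 17, giving H = 2.

H* = 2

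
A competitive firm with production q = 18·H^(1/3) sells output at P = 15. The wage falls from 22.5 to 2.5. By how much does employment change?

ΔH = 208

From P·MP_H = w with MP_H = 6·H^(-2/3), the labor demand is H(w) = (90/w)^(3/2).
At w = 22.5: H = 8. At w = 2.5: H = 216.
ΔH = 216 − 8 = 208.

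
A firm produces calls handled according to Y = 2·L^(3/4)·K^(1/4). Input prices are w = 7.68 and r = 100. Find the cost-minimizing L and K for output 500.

Cost minimization requires the marginal rate of technical substitution to equal the input-price ratio: MP_L/MP_K = w/r.
Here MP_L/MP_K = (3/4)·(K/L)/(1/4) = 3·(K/L). Setting this equal to 7.68/100 = 0.0768 gives K = 0.0256L.
Substituting into Y = 500: 2·L^(3/4)·(0.0256L)^(1/4) = 500.
Solving, L = 625 and K = 16.

L* = 625, K* = 16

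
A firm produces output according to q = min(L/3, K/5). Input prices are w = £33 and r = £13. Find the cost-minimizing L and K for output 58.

With a fixed-proportions technology, the cost-minimizing bundle uses no slack in either input: L/3 = K/5 = q.
So L = 3·58 = 174 and K = 5·58 = 290.

L* = 174, K* = 290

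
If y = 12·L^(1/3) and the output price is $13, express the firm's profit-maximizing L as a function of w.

L(w) = (52/w)^(3/2)

MP_L = (1/3)·12·L^(-2/3) = 4·L^(-2/3).
Setting P·MP_L = w: 52·L^(-2/3) = w.
Solving for L: L^(-2/3) = w/52, so L = (52/w)^(3/2).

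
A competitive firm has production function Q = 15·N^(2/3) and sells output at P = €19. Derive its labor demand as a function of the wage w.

MP_N = (2/3)·15·N^(-1/3) = 10·N^(-1/3).
Setting P·MP_N = w: 190·N^(-1/3) = w.
Solving for N: N^(-1/3) = w/190, so N = (190/w)^(3).

N(w) = 6859000/w³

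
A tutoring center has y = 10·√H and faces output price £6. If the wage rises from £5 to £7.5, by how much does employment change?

ΔH = -20

From P·MP_H = w with MP_H = 5·H^(-1/2), the labor demand is H(w) = (30/w)^(2).
At w = 5: H = 36. At w = 7.5: H = 16.
ΔH = 16 − 36 = -20.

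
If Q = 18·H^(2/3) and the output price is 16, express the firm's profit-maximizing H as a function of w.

H(w) = 7077888/w³

MP_H = (2/3)·18·H^(-1/3) = 12·H^(-1/3).
Setting P·MP_H = w: 192·H^(-1/3) = w.
Solving for H: H^(-1/3) = w/192, so H = (192/w)^(3).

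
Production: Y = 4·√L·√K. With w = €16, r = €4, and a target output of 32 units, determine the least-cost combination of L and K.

L* = 4, K* = 16

Cost minimization requires the marginal rate of technical substitution to equal the input-price ratio: MP_L/MP_K = w/r.
Here MP_L/MP_K = (1/2)·(K/L)/(1/2) = (K/L). Setting this equal to 16/4 = 4 gives K = 4L.
Substituting into Y = 32: 4·L^(1/2)·(4L)^(1/2) = 32.
Solving, L = 4 and K = 16.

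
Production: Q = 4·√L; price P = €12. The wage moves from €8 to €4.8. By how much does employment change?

From P·MP_L = w with MP_L = 2·L^(-1/2), the labor demand is L(w) = (24/w)^(2).
At w = 8: L = 9. At w = 4.8: L = 25.
ΔL = 25 − 9 = 16.

ΔL = 16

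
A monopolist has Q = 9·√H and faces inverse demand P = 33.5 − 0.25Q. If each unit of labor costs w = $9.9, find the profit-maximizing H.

Marginal revenue from the inverse demand is MR = 33.5 − 0.5Q.
The marginal product is MP_H = 4.5·H^(-1/2).
A monopolist hires until marginal revenue product equals the wage: MR·MP_H = w.
At H, Q = 9·√H. Substituting and solving: (33.5 − 4.5·√H)·4.5·H^(-1/2) = 9.9 gives H = 25.

H* = 25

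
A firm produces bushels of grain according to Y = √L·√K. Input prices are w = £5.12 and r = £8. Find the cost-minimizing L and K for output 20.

L* = 25, K* = 16

Cost minimization requires the marginal rate of technical substitution to equal the input-price ratio: MP_L/MP_K = w/r.
Here MP_L/MP_K = (1/2)·(K/L)/(1/2) = (K/L). Setting this equal to 5.12/8 = 0.64 gives K = 0.64L.
Substituting into Y = 20: L^(1/2)·(0.64L)^(1/2) = 20.
Solving, L = 25 and K = 16.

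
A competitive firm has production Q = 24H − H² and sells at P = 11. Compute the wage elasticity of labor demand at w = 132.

From P·MP_H = w with MP_H = 24 − 2H, labor demand is H(w) = (24 − w/11)/2.
dH/dw = −1/(22) = -1/22.
At w = 132, H = 6, so ε = (dH/dw)·(w/H) = (-1/22)·(132/6) = -1.

ε = -1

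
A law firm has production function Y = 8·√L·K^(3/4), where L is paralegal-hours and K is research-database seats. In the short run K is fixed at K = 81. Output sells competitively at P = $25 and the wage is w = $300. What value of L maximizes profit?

L* = 81

With K = 81, MP_L = (1/2)·8·L^(-1/2)·81^(3/4) = 108·L^(-1/2).
Profit maximization for a price taker requires P·MP_L = w: 25·108·L^(-1/2) = 300.
So L^(-1/2) = 1/9, which gives L = 81.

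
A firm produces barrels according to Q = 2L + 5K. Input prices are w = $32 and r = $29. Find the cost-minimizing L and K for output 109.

L* = 0, K* = 21.8

The inputs are perfect substitutes, so the firm uses whichever has the lower cost per unit of output.
Cost per unit of output via L is w/2 = 16; via K it is r/5 = 5.8. K is cheaper.
Producing Q = 109 with K alone: L = 0, K = 21.8.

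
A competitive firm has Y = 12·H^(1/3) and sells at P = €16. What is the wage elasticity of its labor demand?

ε = -1.5

MP_H = (1/3)·12·H^(-2/3), so P·MP_H = w gives 64·H^(-2/3) = w.
Solving, H(w) = (64/w)^(3/2). This is a constant-elasticity form: H ∝ w^(−3/2), so ε = −3/2.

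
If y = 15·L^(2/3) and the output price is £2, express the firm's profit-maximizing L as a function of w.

L(w) = 8000/w³

MP_L = (2/3)·15·L^(-1/3) = 10·L^(-1/3).
Setting P·MP_L = w: 20·L^(-1/3) = w.
Solving for L: L^(-1/3) = w/20, so L = (20/w)^(3).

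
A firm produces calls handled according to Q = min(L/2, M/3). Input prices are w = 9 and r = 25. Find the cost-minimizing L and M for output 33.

With a fixed-proportions technology, the cost-minimizing bundle uses no slack in either input: L/2 = M/3 = Q.
So L = 2·33 = 66 and M = 3·33 = 99.

L* = 66, M* = 99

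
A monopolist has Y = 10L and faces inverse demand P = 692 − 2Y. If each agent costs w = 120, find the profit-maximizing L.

Marginal revenue from the inverse demand is MR = 692 − 4Y.
The marginal product is MP_L = 10.
A monopolist hires until marginal revenue product equals the wage: MR·MP_L = w.
(692 − 40L)·10 = 120, so L = 17.

L* = 17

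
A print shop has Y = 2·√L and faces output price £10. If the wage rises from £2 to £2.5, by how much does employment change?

From P·MP_L = w with MP_L = L^(-1/2), the labor demand is L(w) = (10/w)^(2).
At w = 2: L = 25. At w = 2.5: L = 16.
ΔL = 16 − 25 = -9.

ΔL = -9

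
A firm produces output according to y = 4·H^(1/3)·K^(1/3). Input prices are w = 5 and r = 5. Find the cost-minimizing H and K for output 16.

Cost minimization requires the marginal rate of technical substitution to equal the input-price ratio: MP_H/MP_K = w/r.
Here MP_H/MP_K = (1/3)·(K/H)/(1/3) = (K/H). Setting this equal to 5/5 = 1 gives K = H.
Substituting into y = 16: 4·H^(1/3)·(H)^(1/3) = 16.
Solving, H = 8 and K = 8.

H* = 8, K* = 8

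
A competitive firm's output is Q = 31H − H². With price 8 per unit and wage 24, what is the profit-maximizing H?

H* = 14

The marginal product of H is MP_H = 31 − 2H.
A price-taking firm hires until the value of the marginal product equals the wage: P·MP_H = w, so 8·(31 − 2H) = 24.
Then 31 − 2H = 3, giving H = 14.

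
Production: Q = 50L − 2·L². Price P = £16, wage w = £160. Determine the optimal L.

L* = 10

The marginal product of L is MP_L = 50 − 4L.
A price-taking firm hires until the value of the marginal product equals the wage: P·MP_L = w, so 16·(50 − 4L) = 160.
Then 50 − 4L = 10, giving L = 10.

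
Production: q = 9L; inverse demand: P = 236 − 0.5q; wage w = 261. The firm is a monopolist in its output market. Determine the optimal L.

L* = 23

Marginal revenue from the inverse demand is MR = 236 − q.
The marginal product is MP_L = 9.
A monopolist hires until marginal revenue product equals the wage: MR·MP_L = w.
(236 − 9L)·9 = 261, so L = 23.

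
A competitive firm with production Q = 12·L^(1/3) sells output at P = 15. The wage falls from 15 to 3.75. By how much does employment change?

ΔL = 56

From P·MP_L = w with MP_L = 4·L^(-2/3), the labor demand is L(w) = (60/w)^(3/2).
At w = 15: L = 8. At w = 3.75: L = 64.
ΔL = 64 − 8 = 56.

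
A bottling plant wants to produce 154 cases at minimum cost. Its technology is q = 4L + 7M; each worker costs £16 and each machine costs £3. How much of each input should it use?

L* = 0, M* = 22

The inputs are perfect substitutes, so the firm uses whichever has the lower cost per unit of output.
Cost per unit of output via L is w/4 = 4; via M it is r/7 = 3/7. M is cheaper.
Producing q = 154 with M alone: L = 0, M = 22.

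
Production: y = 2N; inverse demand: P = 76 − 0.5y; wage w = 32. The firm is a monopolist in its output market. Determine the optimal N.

N* = 30

Marginal revenue from the inverse demand is MR = 76 − y.
The marginal product is MP_N = 2.
A monopolist hires until marginal revenue product equals the wage: MR·MP_N = w.
(76 − 2N)·2 = 32, so N = 30.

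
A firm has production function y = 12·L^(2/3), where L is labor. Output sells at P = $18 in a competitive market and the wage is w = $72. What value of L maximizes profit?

MP_L = (2/3)·12·L^(-1/3) = 8·L^(-1/3).
Profit maximization for a price taker requires P·MP_L = w: 18·8·L^(-1/3) = 72.
So L^(-1/3) = 0.5, which gives L = 8.

L* = 8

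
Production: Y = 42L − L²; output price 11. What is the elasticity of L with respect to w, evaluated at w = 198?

From P·MP_L = w with MP_L = 42 − 2L, labor demand is L(w) = (42 − w/11)/2.
dL/dw = −1/(22) = -1/22.
At w = 198, L = 12, so ε = (dL/dw)·(w/L) = (-1/22)·(198/12) = -0.75.

ε = -0.75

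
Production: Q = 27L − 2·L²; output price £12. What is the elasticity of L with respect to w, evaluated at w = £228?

From P·MP_L = w with MP_L = 27 − 4L, labor demand is L(w) = (27 − w/12)/4.
dL/dw = −1/(48) = -1/48.
At w = 228, L = 2, so ε = (dL/dw)·(w/L) = (-1/48)·(228/2) = -2.375.

ε = -2.375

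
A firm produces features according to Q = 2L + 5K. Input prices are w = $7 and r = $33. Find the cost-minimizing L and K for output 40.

L* = 20, K* = 0

The inputs are perfect substitutes, so the firm uses whichever has the lower cost per unit of output.
Cost per unit of output via L is w/2 = 3.5; via K it is r/5 = 6.6. L is cheaper.
Producing Q = 40 with L alone: L = 20, K = 0.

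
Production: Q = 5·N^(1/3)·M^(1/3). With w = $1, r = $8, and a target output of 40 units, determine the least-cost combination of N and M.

Cost minimization requires the marginal rate of technical substitution to equal the input-price ratio: MP_N/MP_M = w/r.
Here MP_N/MP_M = (1/3)·(M/N)/(1/3) = (M/N). Setting this equal to 1/8 = 0.125 gives M = 0.125N.
Substituting into Q = 40: 5·N^(1/3)·(0.125N)^(1/3) = 40.
Solving, N = 64 and M = 8.

N* = 64, M* = 8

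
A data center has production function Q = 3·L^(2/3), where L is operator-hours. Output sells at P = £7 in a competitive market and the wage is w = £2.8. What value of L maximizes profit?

L* = 125

MP_L = (2/3)·3·L^(-1/3) = 2·L^(-1/3).
Profit maximization for a price taker requires P·MP_L = w: 7·2·L^(-1/3) = 2.8.
So L^(-1/3) = 0.2, which gives L = 125.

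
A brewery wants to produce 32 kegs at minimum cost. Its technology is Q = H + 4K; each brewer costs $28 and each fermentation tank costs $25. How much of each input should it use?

H* = 0, K* = 8

The inputs are perfect substitutes, so the firm uses whichever has the lower cost per unit of output.
Cost per unit of output via H is 28; via K it is 6.25. K is cheaper.
Producing Q = 32 with K alone: H = 0, K = 8.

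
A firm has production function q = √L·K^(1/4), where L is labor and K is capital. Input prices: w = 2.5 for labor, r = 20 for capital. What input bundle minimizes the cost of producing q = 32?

Cost minimization requires the marginal rate of technical substitution to equal the input-price ratio: MP_L/MP_K = w/r.
Here MP_L/MP_K = (1/2)·(K/L)/(1/4) = 2·(K/L). Setting this equal to 2.5/20 = 0.125 gives K = 0.0625L.
Substituting into q = 32: L^(1/2)·(0.0625L)^(1/4) = 32.
Solving, L = 256 and K = 16.

L* = 256, K* = 16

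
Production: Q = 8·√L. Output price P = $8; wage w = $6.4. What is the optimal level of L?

L* = 25

MP_L = (1/2)·8·L^(-1/2) = 4·L^(-1/2).
Profit maximization for a price taker requires P·MP_L = w: 8·4·L^(-1/2) = 6.4.
So L^(-1/2) = 0.2, which gives L = 25.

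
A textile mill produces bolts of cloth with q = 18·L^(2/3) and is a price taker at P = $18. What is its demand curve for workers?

MP_L = (2/3)·18·L^(-1/3) = 12·L^(-1/3).
Setting P·MP_L = w: 216·L^(-1/3) = w.
Solving for L: L^(-1/3) = w/216, so L = (216/w)^(3).

L(w) = (216/w)^(3)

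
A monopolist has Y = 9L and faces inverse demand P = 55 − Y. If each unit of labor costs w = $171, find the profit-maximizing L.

L* = 2

Marginal revenue from the inverse demand is MR = 55 − 2Y.
The marginal product is MP_L = 9.
A monopolist hires until marginal revenue product equals the wage: MR·MP_L = w.
(55 − 18L)·9 = 171, so L = 2.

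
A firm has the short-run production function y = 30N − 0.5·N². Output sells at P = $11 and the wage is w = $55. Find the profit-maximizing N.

N* = 25

The marginal product of N is MP_N = 30 − N.
A price-taking firm hires until the value of the marginal product equals the wage: P·MP_N = w, so 11·(30 − N) = 55.
Then 30 − N = 5, giving N = 25.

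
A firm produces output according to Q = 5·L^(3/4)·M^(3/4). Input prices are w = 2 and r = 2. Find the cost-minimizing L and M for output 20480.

Cost minimization requires the marginal rate of technical substitution to equal the input-price ratio: MP_L/MP_M = w/r.
Here MP_L/MP_M = (3/4)·(M/L)/(3/4) = (M/L). Setting this equal to 2/2 = 1 gives M = L.
Substituting into Q = 20480: 5·L^(3/4)·(L)^(3/4) = 20480.
Solving, L = 256 and M = 256.

L* = 256, M* = 256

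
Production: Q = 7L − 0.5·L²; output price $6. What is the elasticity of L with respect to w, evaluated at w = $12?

From P·MP_L = w with MP_L = 7 − L, labor demand is L(w) = 7 − w/6.
dL/dw = −1/(6) = -1/6.
At w = 12, L = 5, so ε = (dL/dw)·(w/L) = (-1/6)·(12/5) = -0.4.

ε = -0.4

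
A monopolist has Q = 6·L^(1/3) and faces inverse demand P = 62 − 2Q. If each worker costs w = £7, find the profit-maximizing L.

L* = 8

Marginal revenue from the inverse demand is MR = 62 − 4Q.
The marginal product is MP_L = 2·L^(-2/3).
A monopolist hires until marginal revenue product equals the wage: MR·MP_L = w.
At L, Q = 6·L^(1/3). Substituting and solving: (62 − 24·L^(1/3))·2·L^(-2/3) = 7 gives L = 8.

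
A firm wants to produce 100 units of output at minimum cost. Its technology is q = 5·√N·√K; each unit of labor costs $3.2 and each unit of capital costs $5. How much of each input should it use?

N* = 25, K* = 16

Cost minimization requires the marginal rate of technical substitution to equal the input-price ratio: MP_N/MP_K = w/r.
Here MP_N/MP_K = (1/2)·(K/N)/(1/2) = (K/N). Setting this equal to 3.2/5 = 0.64 gives K = 0.64N.
Substituting into q = 100: 5·N^(1/2)·(0.64N)^(1/2) = 100.
Solving, N = 25 and K = 16.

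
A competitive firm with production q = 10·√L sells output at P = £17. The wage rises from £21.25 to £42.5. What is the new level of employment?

From P·MP_L = w with MP_L = 5·L^(-1/2), the labor demand is L(w) = (85/w)^(2).
At w = 21.25: L = 16. At w = 42.5: L = 4.

L* = 4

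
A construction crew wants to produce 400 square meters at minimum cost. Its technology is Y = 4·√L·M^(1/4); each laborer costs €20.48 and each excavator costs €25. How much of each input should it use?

L* = 625, M* = 256

Cost minimization requires the marginal rate of technical substitution to equal the input-price ratio: MP_L/MP_M = w/r.
Here MP_L/MP_M = (1/2)·(M/L)/(1/4) = 2·(M/L). Setting this equal to 20.48/25 = 0.8192 gives M = 0.4096L.
Substituting into Y = 400: 4·L^(1/2)·(0.4096L)^(1/4) = 400.
Solving, L = 625 and M = 256.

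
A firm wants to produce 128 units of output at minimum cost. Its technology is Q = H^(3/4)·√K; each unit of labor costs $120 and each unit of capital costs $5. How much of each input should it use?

Cost minimization requires the marginal rate of technical substitution to equal the input-price ratio: MP_H/MP_K = w/r.
Here MP_H/MP_K = (3/4)·(K/H)/(1/2) = 1.5·(K/H). Setting this equal to 120/5 = 24 gives K = 16H.
Substituting into Q = 128: H^(3/4)·(16H)^(1/2) = 128.
Solving, H = 16 and K = 256.

H* = 16, K* = 256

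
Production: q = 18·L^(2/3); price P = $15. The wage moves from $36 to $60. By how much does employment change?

From P·MP_L = w with MP_L = 12·L^(-1/3), the labor demand is L(w) = (180/w)^(3).
At w = 36: L = 125. At w = 60: L = 27.
ΔL = 27 − 125 = -98.

ΔL = -98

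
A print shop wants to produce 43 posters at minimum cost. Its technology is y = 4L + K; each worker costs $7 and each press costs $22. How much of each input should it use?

L* = 10.75, K* = 0

The inputs are perfect substitutes, so the firm uses whichever has the lower cost per unit of output.
Cost per unit of output via L is 1.75; via K it is 22. L is cheaper.
Producing y = 43 with L alone: L = 10.75, K = 0.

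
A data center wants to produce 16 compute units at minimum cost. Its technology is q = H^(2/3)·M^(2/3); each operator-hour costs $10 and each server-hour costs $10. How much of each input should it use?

Cost minimization requires the marginal rate of technical substitution to equal the input-price ratio: MP_H/MP_M = w/r.
Here MP_H/MP_M = (2/3)·(M/H)/(2/3) = (M/H). Setting this equal to 10/10 = 1 gives M = H.
Substituting into q = 16: H^(2/3)·(H)^(2/3) = 16.
Solving, H = 8 and M = 8.

H* = 8, M* = 8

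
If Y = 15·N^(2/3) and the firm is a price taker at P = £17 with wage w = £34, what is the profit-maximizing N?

MP_N = (2/3)·15·N^(-1/3) = 10·N^(-1/3).
Profit maximization for a price taker requires P·MP_N = w: 17·10·N^(-1/3) = 34.
So N^(-1/3) = 0.2, which gives N = 125.

N* = 125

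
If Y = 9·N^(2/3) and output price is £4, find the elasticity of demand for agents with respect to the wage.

MP_N = (2/3)·9·N^(-1/3), so P·MP_N = w gives 24·N^(-1/3) = w.
Solving, N(w) = (24/w)^(3). This is a constant-elasticity form: N ∝ w^(−3), so ε = −3.

ε = -3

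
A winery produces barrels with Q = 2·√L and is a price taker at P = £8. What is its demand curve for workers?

MP_L = (1/2)·2·L^(-1/2) = L^(-1/2).
Setting P·MP_L = w: 8·L^(-1/2) = w.
Solving for L: L^(-1/2) = w/8, so L = (8/w)^(2).

L(w) = 64/w²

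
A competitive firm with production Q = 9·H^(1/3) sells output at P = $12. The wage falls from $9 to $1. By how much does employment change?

From P·MP_H = w with MP_H = 3·H^(-2/3), the labor demand is H(w) = (36/w)^(3/2).
At w = 9: H = 8. At w = 1: H = 216.
ΔH = 216 − 8 = 208.

ΔH = 208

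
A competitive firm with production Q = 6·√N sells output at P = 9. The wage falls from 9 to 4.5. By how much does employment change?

From P·MP_N = w with MP_N = 3·N^(-1/2), the labor demand is N(w) = (27/w)^(2).
At w = 9: N = 9. At w = 4.5: N = 36.
ΔN = 36 − 9 = 27.

ΔN = 27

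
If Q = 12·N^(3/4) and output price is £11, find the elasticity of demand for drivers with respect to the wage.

MP_N = (3/4)·12·N^(-1/4), so P·MP_N = w gives 99·N^(-1/4) = w.
Solving, N(w) = (99/w)^(4). This is a constant-elasticity form: N ∝ w^(−4), so ε = −4.

ε = -4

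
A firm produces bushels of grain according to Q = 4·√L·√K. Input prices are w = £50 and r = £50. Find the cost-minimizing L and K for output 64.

Cost minimization requires the marginal rate of technical substitution to equal the input-price ratio: MP_L/MP_K = w/r.
Here MP_L/MP_K = (1/2)·(K/L)/(1/2) = (K/L). Setting this equal to 50/50 = 1 gives K = L.
Substituting into Q = 64: 4·L^(1/2)·(L)^(1/2) = 64.
Solving, L = 16 and K = 16.

L* = 16, K* = 16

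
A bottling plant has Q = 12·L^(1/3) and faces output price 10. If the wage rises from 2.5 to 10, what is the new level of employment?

L* = 8

From P·MP_L = w with MP_L = 4·L^(-2/3), the labor demand is L(w) = (40/w)^(3/2).
At w = 2.5: L = 64. At w = 10: L = 8.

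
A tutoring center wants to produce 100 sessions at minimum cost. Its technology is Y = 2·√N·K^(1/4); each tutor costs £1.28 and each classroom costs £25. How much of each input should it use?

Cost minimization requires the marginal rate of technical substitution to equal the input-price ratio: MP_N/MP_K = w/r.
Here MP_N/MP_K = (1/2)·(K/N)/(1/4) = 2·(K/N). Setting this equal to 1.28/25 = 0.0512 gives K = 0.0256N.
Substituting into Y = 100: 2·N^(1/2)·(0.0256N)^(1/4) = 100.
Solving, N = 625 and K = 16.

N* = 625, K* = 16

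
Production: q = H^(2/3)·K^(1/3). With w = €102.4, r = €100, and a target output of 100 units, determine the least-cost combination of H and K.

Cost minimization requires the marginal rate of technical substitution to equal the input-price ratio: MP_H/MP_K = w/r.
Here MP_H/MP_K = (2/3)·(K/H)/(1/3) = 2·(K/H). Setting this equal to 102.4/100 = 1.024 gives K = 0.512H.
Substituting into q = 100: H^(2/3)·(0.512H)^(1/3) = 100.
Solving, H = 125 and K = 64.

H* = 125, K* = 64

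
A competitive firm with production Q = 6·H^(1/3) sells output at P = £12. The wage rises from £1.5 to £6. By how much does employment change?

From P·MP_H = w with MP_H = 2·H^(-2/3), the labor demand is H(w) = (24/w)^(3/2).
At w = 1.5: H = 64. At w = 6: H = 8.
ΔH = 8 − 64 = -56.

ΔH = -56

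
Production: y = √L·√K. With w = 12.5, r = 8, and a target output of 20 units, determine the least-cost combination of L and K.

L* = 16, K* = 25

Cost minimization requires the marginal rate of technical substitution to equal the input-price ratio: MP_L/MP_K = w/r.
Here MP_L/MP_K = (1/2)·(K/L)/(1/2) = (K/L). Setting this equal to 12.5/8 = 1.5625 gives K = 1.5625L.
Substituting into y = 20: L^(1/2)·(1.5625L)^(1/2) = 20.
Solving, L = 16 and K = 25.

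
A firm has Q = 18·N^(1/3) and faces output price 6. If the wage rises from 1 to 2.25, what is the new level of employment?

N* = 64

From P·MP_N = w with MP_N = 6·N^(-2/3), the labor demand is N(w) = (36/w)^(3/2).
At w = 1: N = 216. At w = 2.25: N = 64.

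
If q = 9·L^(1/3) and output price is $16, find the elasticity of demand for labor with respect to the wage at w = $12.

MP_L = (1/3)·9·L^(-2/3), so P·MP_L = w gives 48·L^(-2/3) = w.
Solving, L(w) = (48/w)^(3/2). This is a constant-elasticity form: L ∝ w^(−3/2), so ε = −3/2.

ε = -1.5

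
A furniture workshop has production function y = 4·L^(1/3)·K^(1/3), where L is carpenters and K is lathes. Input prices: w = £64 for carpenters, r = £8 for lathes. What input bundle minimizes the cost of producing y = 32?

L* = 8, K* = 64

Cost minimization requires the marginal rate of technical substitution to equal the input-price ratio: MP_L/MP_K = w/r.
Here MP_L/MP_K = (1/3)·(K/L)/(1/3) = (K/L). Setting this equal to 64/8 = 8 gives K = 8L.
Substituting into y = 32: 4·L^(1/3)·(8L)^(1/3) = 32.
Solving, L = 8 and K = 64.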